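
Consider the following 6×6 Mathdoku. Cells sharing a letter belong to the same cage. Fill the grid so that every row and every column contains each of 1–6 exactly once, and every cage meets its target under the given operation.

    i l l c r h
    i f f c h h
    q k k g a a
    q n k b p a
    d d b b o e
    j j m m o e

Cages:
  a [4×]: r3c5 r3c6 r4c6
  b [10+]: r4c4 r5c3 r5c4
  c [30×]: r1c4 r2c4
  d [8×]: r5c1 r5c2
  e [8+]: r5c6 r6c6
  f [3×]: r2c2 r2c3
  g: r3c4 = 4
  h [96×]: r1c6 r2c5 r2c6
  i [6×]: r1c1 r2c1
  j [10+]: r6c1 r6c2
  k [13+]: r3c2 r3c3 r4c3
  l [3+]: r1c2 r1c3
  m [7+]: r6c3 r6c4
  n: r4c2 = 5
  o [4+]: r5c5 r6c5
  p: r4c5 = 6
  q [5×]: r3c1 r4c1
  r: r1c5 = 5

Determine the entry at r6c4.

2

Cage r is a single given cell, which forces r1c5 = 5.
Cage h has product 96; hence r1c6 = 4.
The 3 cells of cage h must have product 96, leaving r2c5 = 4.
Cage h needs product 96, leaving r2c6 = 6.
Cage g is given, so r3c4 = 4.
Column 6 already has 4; hence r3c6 = 1.
N is a freebie; hence r4c2 = 5.
Cage p is a single given cell, so r4c5 = 6.
Column 6 already has 1, so r4c6 = 2.
Row 1 now contains 5, leaving r1c4 = 6.
Row 2 already has 6; hence r2c4 = 5.
Row 3 already has 1, which forces r3c1 = 5.
Row 3 already has 1, which forces r3c5 = 2.
5 is placed in row 4, leaving r4c1 = 1.
Cage k needs sum 13, which forces r4c3 = 4.
Row 4 already has 1, which forces r4c4 = 3.
The only place for 3 in row 1 is r1c1.
Column 1 now contains 3, which forces r2c1 = 2.
Column 1 now contains 2; hence r5c1 = 4.
Row 5 now contains 4, which forces r5c2 = 2.
Row 5 now contains 2; hence r5c4 = 1.
1 is placed in row 5, which forces r5c5 = 3.
Row 5 already has 3; hence r5c6 = 5.
Column 1 already has 4, leaving r6c1 = 6.
Row 6 now contains 6; hence r6c2 = 4.
Row 6 now contains 6, which forces r6c3 = 5.
1 is placed in column 4, leaving r6c4 = 2.
3 is placed in column 5, which forces r6c5 = 1.
5 is placed in column 6, leaving r6c6 = 3.
Column 2 already has 2, so r1c2 = 1.
The two cells of cage l must have sum 3, so r1c3 = 2.
1 is placed in column 2; hence r2c2 = 3.
Row 2 already has 3, leaving r2c3 = 1.
Column 2 now contains 3; hence r3c2 = 6.
Row 3 now contains 6; hence r3c3 = 3.
Row 5 now contains 5, leaving r5c3 = 6.
Filled in: 3 1 2 6 5 4 / 2 3 1 5 4 6 / 5 6 3 4 2 1 / 1 5 4 3 6 2 / 4 2 6 1 3 5 / 6 4 5 2 1 3.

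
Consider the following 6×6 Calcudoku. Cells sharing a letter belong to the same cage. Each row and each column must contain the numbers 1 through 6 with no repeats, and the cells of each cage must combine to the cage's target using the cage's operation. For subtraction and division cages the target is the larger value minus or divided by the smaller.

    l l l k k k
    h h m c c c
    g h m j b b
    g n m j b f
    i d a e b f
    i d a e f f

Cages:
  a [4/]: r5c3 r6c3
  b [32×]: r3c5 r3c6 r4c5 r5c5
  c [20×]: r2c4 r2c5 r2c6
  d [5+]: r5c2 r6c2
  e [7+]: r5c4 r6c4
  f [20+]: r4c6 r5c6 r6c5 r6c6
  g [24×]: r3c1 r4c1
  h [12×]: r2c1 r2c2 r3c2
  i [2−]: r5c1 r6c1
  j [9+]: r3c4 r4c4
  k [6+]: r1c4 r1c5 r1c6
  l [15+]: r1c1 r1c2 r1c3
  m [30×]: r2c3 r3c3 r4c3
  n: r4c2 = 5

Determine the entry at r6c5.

Cage b has product 32, which forces r3c6 = 4.
Cage n is a single given cell, so r4c2 = 5.
Row 3 already has 4; hence r3c1 = 6.
Cage g's pair has product 24; hence r4c1 = 4.
The 4 cells of cage f must have sum 20, which forces r6c5 = 6.
Column 1 already has 4, leaving r1c1 = 5.
Cage j's pair has sum 9; hence r3c4 = 3.
Cage j needs two cells with sum 9, which forces r4c4 = 6.
6 is placed in row 4, which forces r4c6 = 3.
The 4 cells of cage b must have product 32, so r5c5 = 4.
Column 6 already has 3; hence r6c6 = 5.
Cage k has sum 6; hence r1c5 = 3.
The 3 cells of cage c must have product 20, leaving r2c4 = 4.
The 3 cells of cage c must have product 20, so r2c5 = 5.
Column 6 now contains 5, which forces r2c6 = 1.
Cage m has product 30, leaving r3c3 = 5.
4 is placed in row 5, so r5c3 = 1.
The two cells of cage e must have sum 7, leaving r5c4 = 5.
Column 6 now contains 5, so r5c6 = 6.
The two cells of cage a must have quotient 4, which forces r6c3 = 4.
Cage e's pair has sum 7; hence r6c4 = 2.
Cage l has sum 15, so r1c2 = 4.
Column 3 already has 4, which forces r1c3 = 6.
2 is placed in column 4; hence r1c4 = 1.
Column 6 already has 1, so r1c6 = 2.
Cage h has product 12, leaving r2c1 = 2.
Cage m has product 30, which forces r2c3 = 3.
Column 3 now contains 1; hence r4c3 = 2.
Row 4 now contains 2; hence r4c5 = 1.
Row 5 already has 1, so r5c1 = 3.
The two cells of cage d must have sum 5, which forces r5c2 = 2.
The two cells of cage i must have difference 2, so r6c1 = 1.
2 is placed in row 6, so r6c2 = 3.
Row 2 already has 3, so r2c2 = 6.
2 is placed in column 2, so r3c2 = 1.
Column 5 now contains 1, leaving r3c5 = 2.
Filled in: 5 4 6 1 3 2 / 2 6 3 4 5 1 / 6 1 5 3 2 4 / 4 5 2 6 1 3 / 3 2 1 5 4 6 / 1 3 4 2 6 5.

6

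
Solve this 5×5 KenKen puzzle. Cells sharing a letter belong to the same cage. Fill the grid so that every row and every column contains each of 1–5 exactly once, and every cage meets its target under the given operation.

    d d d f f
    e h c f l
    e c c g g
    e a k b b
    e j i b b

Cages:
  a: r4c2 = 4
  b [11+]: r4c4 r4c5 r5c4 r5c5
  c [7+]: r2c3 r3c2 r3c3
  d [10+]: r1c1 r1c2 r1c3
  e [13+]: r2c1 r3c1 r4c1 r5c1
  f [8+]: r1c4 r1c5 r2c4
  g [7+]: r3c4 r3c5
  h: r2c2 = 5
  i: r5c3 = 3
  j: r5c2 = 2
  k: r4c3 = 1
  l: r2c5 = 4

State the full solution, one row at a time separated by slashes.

2 3 5 4 1 / 1 5 2 3 4 / 3 1 4 5 2 / 5 4 1 2 3 / 4 2 3 1 5

Cage h is a single given cell, which forces r2c2 = 5.
L is a freebie, so r2c5 = 4.
Cage a is a single given cell; hence r4c2 = 4.
Cage k is a single given cell, which forces r4c3 = 1.
Cage j is a single given cell, which forces r5c2 = 2.
I is a freebie; hence r5c3 = 3.
3 is placed in column 3, which forces r2c3 = 2.
The 3 cells of cage c must have sum 7; hence r3c2 = 1.
The 3 cells of cage c must have sum 7; hence r3c3 = 4.
Cage d needs sum 10, so r1c1 = 2.
1 is placed in column 2, so r1c2 = 3.
4 is placed in column 3; hence r1c3 = 5.
Row 1 already has 5; hence r1c4 = 4.
Row 1 already has 5, so r1c5 = 1.
The 4 cells of cage e must have sum 13, leaving r2c1 = 1.
Row 2 already has 1, leaving r2c4 = 3.
Column 4 now contains 3, so r4c4 = 2.
2 is placed in row 4, so r4c5 = 3.
Cage e has sum 13, leaving r5c1 = 4.
Column 5 now contains 1, which forces r5c5 = 5.
The 4 cells of cage e must have sum 13, leaving r3c1 = 3.
Column 4 now contains 2; hence r3c4 = 5.
5 is placed in column 5, which forces r3c5 = 2.
Row 4 already has 3, which forces r4c1 = 5.
5 is placed in row 5, so r5c4 = 1.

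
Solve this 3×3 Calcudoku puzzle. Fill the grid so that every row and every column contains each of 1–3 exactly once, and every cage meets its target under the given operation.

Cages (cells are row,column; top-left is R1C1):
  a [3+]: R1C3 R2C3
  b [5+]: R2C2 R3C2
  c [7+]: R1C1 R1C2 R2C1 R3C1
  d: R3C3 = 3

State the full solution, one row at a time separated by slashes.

Cage c has sum 7, which forces R1C2 = 1.
Row 1 already has 1, which forces R1C3 = 2.
2 is placed in column 3, which forces R2C3 = 1.
Cage d is given, leaving R3C3 = 3.
2 is placed in row 1, leaving R1C1 = 3.
Cage c needs sum 7; hence R2C1 = 2.
Cage b's pair has sum 5; hence R2C2 = 3.
Cage c has sum 7, leaving R3C1 = 1.
Row 3 already has 3; hence R3C2 = 2.

3 1 2 / 2 3 1 / 1 2 3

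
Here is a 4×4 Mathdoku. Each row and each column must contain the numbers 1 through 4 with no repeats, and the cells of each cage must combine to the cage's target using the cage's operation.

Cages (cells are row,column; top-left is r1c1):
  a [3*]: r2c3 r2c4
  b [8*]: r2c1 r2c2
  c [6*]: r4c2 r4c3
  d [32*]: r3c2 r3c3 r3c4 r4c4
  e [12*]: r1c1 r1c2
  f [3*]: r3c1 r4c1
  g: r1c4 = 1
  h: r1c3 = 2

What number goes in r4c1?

1

Cage h is given, so r1c3 = 2.
G is a freebie, which forces r1c4 = 1.
Column 4 now contains 1; hence r2c4 = 3.
Column 4 now contains 1, so r3c4 = 2.
2 is placed in column 3; hence r4c3 = 3.
Cage d needs product 32; hence r4c4 = 4.
Row 2 already has 3, which forces r2c3 = 1.
The two cells of cage f must have product 3, which forces r3c1 = 3.
1 is placed in column 3, leaving r3c3 = 4.
Row 4 already has 3, leaving r4c1 = 1.
Row 4 already has 3; hence r4c2 = 2.
Column 1 now contains 3, leaving r1c1 = 4.
Cage e's pair has product 12, so r1c2 = 3.
Cage b needs two cells with product 8, leaving r2c1 = 2.
2 is placed in column 2, so r2c2 = 4.
Row 3 now contains 4; hence r3c2 = 1.
Filled in: 4 3 2 1 / 2 4 1 3 / 3 1 4 2 / 1 2 3 4.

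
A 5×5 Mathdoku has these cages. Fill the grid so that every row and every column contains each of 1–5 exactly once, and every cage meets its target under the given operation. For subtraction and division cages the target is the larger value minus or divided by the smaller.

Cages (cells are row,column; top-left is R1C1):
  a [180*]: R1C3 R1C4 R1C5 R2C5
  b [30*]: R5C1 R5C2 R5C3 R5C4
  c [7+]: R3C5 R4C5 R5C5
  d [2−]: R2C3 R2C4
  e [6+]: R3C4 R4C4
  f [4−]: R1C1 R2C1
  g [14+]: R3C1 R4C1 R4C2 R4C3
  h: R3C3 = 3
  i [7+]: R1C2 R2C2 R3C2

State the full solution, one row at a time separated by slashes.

1 2 4 3 5 / 5 1 2 4 3 / 2 4 3 5 1 / 4 3 5 1 2 / 3 5 1 2 4

The 4 cells of cage a must have product 180, so R2C5 = 3.
Cage h is given, which forces R3C3 = 3.
Cage a has product 180, so R1C4 = 3.
The only place for 2 in row 1 is R1C2.
The only place for 1 in row 1 is R1C1.
Column 1 already has 1; hence R2C1 = 5.
The only place for 1 in row 2 is R2C2.
Column 2 now contains 1; hence R3C2 = 4.
Row 3 already has 4, leaving R3C1 = 2.
Row 3 already has 2, which forces R3C5 = 1.
2 is placed in column 1, which forces R5C1 = 3.
Row 5 already has 3, so R5C2 = 5.
Row 3 already has 1; hence R3C4 = 5.
Column 1 already has 3, leaving R4C1 = 4.
Column 2 already has 5, which forces R4C2 = 3.
Cage g needs sum 14, leaving R4C3 = 5.
Cage e's pair has sum 6; hence R4C4 = 1.
Row 4 now contains 4, so R4C5 = 2.
Column 4 already has 1, which forces R5C4 = 2.
Column 5 already has 2, so R5C5 = 4.
5 is placed in column 3, so R1C3 = 4.
Column 5 already has 4, which forces R1C5 = 5.
Cage d's pair has difference 2, leaving R2C3 = 2.
Column 4 now contains 2, which forces R2C4 = 4.
Row 5 now contains 2, which forces R5C3 = 1.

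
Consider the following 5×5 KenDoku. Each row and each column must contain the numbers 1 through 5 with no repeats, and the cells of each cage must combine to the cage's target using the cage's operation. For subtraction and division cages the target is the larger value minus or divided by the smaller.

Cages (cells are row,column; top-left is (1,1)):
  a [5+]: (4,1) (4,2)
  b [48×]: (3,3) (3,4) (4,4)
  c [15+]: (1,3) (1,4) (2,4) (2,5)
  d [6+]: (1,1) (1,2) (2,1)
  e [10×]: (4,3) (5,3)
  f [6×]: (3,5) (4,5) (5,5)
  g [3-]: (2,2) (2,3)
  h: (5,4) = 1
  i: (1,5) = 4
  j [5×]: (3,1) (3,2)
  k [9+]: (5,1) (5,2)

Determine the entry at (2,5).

I is a freebie, so (1,5) = 4.
The 3 cells of cage b must have product 48, so (3,3) = 4.
Cage b has product 48; hence (3,4) = 3.
The 3 cells of cage b must have product 48, leaving (4,4) = 4.
Cage h is a single given cell, leaving (5,4) = 1.
The only place for 4 in row 2 is (2,2).
Cage g's pair has difference 3; hence (2,3) = 1.
Cage k needs two cells with sum 9, which forces (5,1) = 4.
Column 2 now contains 4, so (5,2) = 5.
Row 5 already has 5; hence (5,3) = 2.
Row 5 already has 2, so (5,5) = 3.
The 4 cells of cage c must have sum 15, which forces (1,3) = 3.
Cage c needs sum 15; hence (1,4) = 5.
The 4 cells of cage c must have sum 15, which forces (2,4) = 2.
3 is placed in column 5; hence (2,5) = 5.
Cage j's pair has product 5, leaving (3,1) = 5.
5 is placed in column 2, which forces (3,2) = 1.
1 is placed in row 3; hence (3,5) = 2.
Column 3 now contains 2, so (4,3) = 5.
Column 5 now contains 2; hence (4,5) = 1.
Cage d needs sum 6; hence (1,1) = 1.
Column 2 now contains 1, so (1,2) = 2.
2 is placed in row 2, which forces (2,1) = 3.
3 is placed in column 1; hence (4,1) = 2.
2 is placed in column 2, which forces (4,2) = 3.
The full grid is 1 2 3 5 4 / 3 4 1 2 5 / 5 1 4 3 2 / 2 3 5 4 1 / 4 5 2 1 3.

5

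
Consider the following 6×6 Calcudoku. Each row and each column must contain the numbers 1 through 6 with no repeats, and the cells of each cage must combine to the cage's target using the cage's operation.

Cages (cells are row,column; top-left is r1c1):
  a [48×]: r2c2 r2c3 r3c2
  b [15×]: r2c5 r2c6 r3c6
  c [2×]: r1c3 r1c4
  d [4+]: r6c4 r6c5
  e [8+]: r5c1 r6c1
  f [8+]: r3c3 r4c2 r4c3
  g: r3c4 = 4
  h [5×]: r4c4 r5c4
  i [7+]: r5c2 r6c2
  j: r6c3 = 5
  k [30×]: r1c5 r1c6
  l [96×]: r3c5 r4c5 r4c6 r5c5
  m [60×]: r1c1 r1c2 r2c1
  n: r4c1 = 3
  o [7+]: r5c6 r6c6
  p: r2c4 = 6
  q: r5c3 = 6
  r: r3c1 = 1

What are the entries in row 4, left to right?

Cage p is given, so r2c4 = 6.
Cage r is given; hence r3c1 = 1.
Cage g is given, which forces r3c4 = 4.
N is a freebie, so r4c1 = 3.
Q is a freebie, which forces r5c3 = 6.
Cage j is given; hence r6c3 = 5.
Cage a needs product 48, leaving r3c2 = 6.
Cage e's pair has sum 8, which forces r5c1 = 2.
2 is placed in row 5, so r5c5 = 4.
Cage e needs two cells with sum 8; hence r6c1 = 6.
The 3 cells of cage m must have product 60; hence r1c2 = 3.
Column 2 now contains 3, leaving r5c2 = 5.
Row 5 already has 5, which forces r5c4 = 1.
Row 5 already has 5, which forces r5c6 = 3.
1 is placed in column 4, so r6c4 = 3.
3 is placed in row 6, so r6c5 = 1.
The two cells of cage c must have product 2, so r1c3 = 1.
1 is placed in column 4, leaving r1c4 = 2.
The 3 cells of cage b must have product 15, leaving r2c5 = 3.
The 3 cells of cage b must have product 15, so r2c6 = 1.
Column 5 now contains 3, which forces r3c5 = 2.
3 is placed in column 6, which forces r3c6 = 5.
1 is placed in column 3, so r4c3 = 4.
1 is placed in column 4; hence r4c4 = 5.
Column 5 now contains 2; hence r4c5 = 6.
Row 4 now contains 4, which forces r4c6 = 2.
Cage i needs two cells with sum 7, leaving r6c2 = 2.
The two cells of cage o must have sum 7, so r6c6 = 4.
Column 5 already has 6, leaving r1c5 = 5.
Column 6 already has 5, which forces r1c6 = 6.
2 is placed in column 2, so r2c2 = 4.
Column 3 now contains 4, leaving r2c3 = 2.
Row 3 now contains 2, leaving r3c3 = 3.
Row 4 now contains 2; hence r4c2 = 1.
5 is placed in row 1, leaving r1c1 = 4.
Row 2 now contains 4, so r2c1 = 5.
Completed grid: 4 3 1 2 5 6 / 5 4 2 6 3 1 / 1 6 3 4 2 5 / 3 1 4 5 6 2 / 2 5 6 1 4 3 / 6 2 5 3 1 4.

3 1 4 5 6 2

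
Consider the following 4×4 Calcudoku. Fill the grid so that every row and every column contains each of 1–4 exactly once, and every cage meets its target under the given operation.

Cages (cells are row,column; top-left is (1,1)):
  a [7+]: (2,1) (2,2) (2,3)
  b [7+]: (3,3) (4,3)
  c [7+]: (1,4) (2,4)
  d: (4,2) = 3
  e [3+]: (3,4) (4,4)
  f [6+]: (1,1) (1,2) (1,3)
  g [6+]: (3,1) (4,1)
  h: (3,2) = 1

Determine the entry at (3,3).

Cage h is a single given cell; hence (3,2) = 1.
Row 3 now contains 1, leaving (3,4) = 2.
Cage d is a single given cell, which forces (4,2) = 3.
Row 4 already has 3; hence (4,3) = 4.
Column 4 already has 2, leaving (4,4) = 1.
Column 2 already has 3, so (1,2) = 2.
Column 2 now contains 2; hence (2,2) = 4.
Row 2 already has 4, which forces (2,4) = 3.
2 is placed in row 3; hence (3,1) = 4.
Column 3 already has 4, so (3,3) = 3.
4 is placed in row 4, which forces (4,1) = 2.
Cage f needs sum 6, leaving (1,1) = 3.
Column 3 already has 3, which forces (1,3) = 1.
Column 4 now contains 3, which forces (1,4) = 4.
Column 1 now contains 2, leaving (2,1) = 1.
Cage a needs sum 7, so (2,3) = 2.
The full grid is 3 2 1 4 / 1 4 2 3 / 4 1 3 2 / 2 3 4 1.

3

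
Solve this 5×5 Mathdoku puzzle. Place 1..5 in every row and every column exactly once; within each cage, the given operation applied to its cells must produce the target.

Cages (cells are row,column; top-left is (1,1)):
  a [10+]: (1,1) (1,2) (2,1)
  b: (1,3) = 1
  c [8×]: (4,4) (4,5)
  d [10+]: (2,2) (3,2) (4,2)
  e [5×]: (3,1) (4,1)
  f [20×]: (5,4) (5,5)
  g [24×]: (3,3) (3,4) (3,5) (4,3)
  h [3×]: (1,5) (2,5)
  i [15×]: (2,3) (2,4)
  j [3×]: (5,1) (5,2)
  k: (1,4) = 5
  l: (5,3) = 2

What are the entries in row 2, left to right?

4 2 5 3 1

B is a freebie; hence (1,3) = 1.
Cage k is given, leaving (1,4) = 5.
Row 1 already has 1, which forces (1,5) = 3.
Column 4 now contains 5, which forces (2,4) = 3.
Column 5 now contains 3, which forces (2,5) = 1.
L is a freebie, so (5,3) = 2.
Column 4 now contains 5; hence (5,4) = 4.
Row 5 now contains 4; hence (5,5) = 5.
Cage a needs sum 10; hence (1,1) = 2.
Cage a needs sum 10; hence (1,2) = 4.
Cage a has sum 10, leaving (2,1) = 4.
Row 2 already has 3; hence (2,3) = 5.
Cage g has product 24, which forces (3,4) = 1.
The 4 cells of cage g must have product 24, so (3,5) = 2.
4 is placed in column 4; hence (4,4) = 2.
Cage c's pair has product 8; hence (4,5) = 4.
Row 2 already has 5, leaving (2,2) = 2.
Row 3 now contains 1, so (3,1) = 5.
Row 3 now contains 5; hence (3,2) = 3.
Cage g needs product 24, so (3,3) = 4.
Cage e's pair has product 5, so (4,1) = 1.
3 is placed in column 2, which forces (4,2) = 5.
Row 4 now contains 4, which forces (4,3) = 3.
1 is placed in column 1; hence (5,1) = 3.
3 is placed in column 2; hence (5,2) = 1.
Completed grid: 2 4 1 5 3 / 4 2 5 3 1 / 5 3 4 1 2 / 1 5 3 2 4 / 3 1 2 4 5.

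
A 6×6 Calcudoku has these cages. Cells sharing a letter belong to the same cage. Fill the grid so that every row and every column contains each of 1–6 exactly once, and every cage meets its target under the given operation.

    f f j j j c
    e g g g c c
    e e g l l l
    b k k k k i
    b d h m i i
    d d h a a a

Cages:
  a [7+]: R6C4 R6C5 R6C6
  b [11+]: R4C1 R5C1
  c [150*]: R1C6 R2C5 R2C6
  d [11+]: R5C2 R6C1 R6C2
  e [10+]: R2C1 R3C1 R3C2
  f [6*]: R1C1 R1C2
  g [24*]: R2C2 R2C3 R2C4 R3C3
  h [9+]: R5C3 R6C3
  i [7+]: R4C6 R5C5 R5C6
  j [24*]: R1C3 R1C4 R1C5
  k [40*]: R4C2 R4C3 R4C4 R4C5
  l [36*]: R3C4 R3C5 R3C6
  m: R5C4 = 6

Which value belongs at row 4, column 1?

Cage c needs product 150, leaving R1C6 = 5.
Cage c needs product 150, leaving R2C5 = 5.
Cage c needs product 150, leaving R2C6 = 6.
Cage m is a single given cell; hence R5C4 = 6.
Cage l has product 36; hence R3C5 = 6.
Cage b's pair has sum 11; hence R4C1 = 6.
6 is placed in row 5, leaving R5C1 = 5.
In row 3, 5 can only go at R3C2, so R3C2 = 5.
In row 4, 3 can only go at R4C6, so R4C6 = 3.
Cage l needs product 36, which forces R3C4 = 3.
3 is placed in column 6, leaving R3C6 = 2.
Cage i has sum 7, so R5C5 = 3.
Cage i needs sum 7, so R5C6 = 1.
Column 6 already has 1; hence R6C6 = 4.
Row 5 now contains 3, so R5C3 = 4.
Cage d has sum 11, which forces R6C2 = 6.
Cage h needs two cells with sum 9, so R6C3 = 5.
Column 3 already has 4, leaving R3C3 = 1.
Column 3 already has 1, which forces R4C3 = 2.
The 4 cells of cage k must have product 40, which forces R4C4 = 5.
Row 5 now contains 4, so R5C2 = 2.
Cage d has sum 11; hence R6C1 = 3.
Column 1 already has 3; hence R1C1 = 2.
Column 2 now contains 2, which forces R1C2 = 3.
Row 1 already has 3, so R1C3 = 6.
Cage e needs sum 10, so R2C1 = 1.
Cage g needs product 24, leaving R2C2 = 4.
2 is placed in column 3; hence R2C3 = 3.
The 4 cells of cage g must have product 24, leaving R2C4 = 2.
Row 3 already has 1, which forces R3C1 = 4.
4 is placed in column 2, so R4C2 = 1.
1 is placed in row 4; hence R4C5 = 4.
Column 4 now contains 2; hence R6C4 = 1.
Row 6 now contains 1, so R6C5 = 2.
Column 4 now contains 1, leaving R1C4 = 4.
4 is placed in column 5, which forces R1C5 = 1.
Filled in: 2 3 6 4 1 5 / 1 4 3 2 5 6 / 4 5 1 3 6 2 / 6 1 2 5 4 3 / 5 2 4 6 3 1 / 3 6 5 1 2 4.

6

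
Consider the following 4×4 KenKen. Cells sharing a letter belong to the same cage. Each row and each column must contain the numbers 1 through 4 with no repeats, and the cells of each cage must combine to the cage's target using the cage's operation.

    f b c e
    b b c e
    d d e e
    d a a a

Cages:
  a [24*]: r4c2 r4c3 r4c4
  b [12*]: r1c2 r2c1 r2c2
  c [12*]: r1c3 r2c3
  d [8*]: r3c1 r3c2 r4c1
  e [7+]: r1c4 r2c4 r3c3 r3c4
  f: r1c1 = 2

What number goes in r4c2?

3

Cage f is given, which forces r1c1 = 2.
The 4 cells of cage e must have sum 7, leaving r3c3 = 1.
1 is placed in row 3, leaving r3c1 = 4.
Cage d needs product 8, so r3c2 = 2.
2 is placed in row 3, leaving r3c4 = 3.
The 3 cells of cage d must have product 8, which forces r4c1 = 1.
Column 4 now contains 3, which forces r1c4 = 1.
1 is placed in column 1; hence r2c1 = 3.
Row 2 already has 3, leaving r2c3 = 4.
Cage e needs sum 7, leaving r2c4 = 2.
2 is placed in column 4, so r4c4 = 4.
Row 1 now contains 1; hence r1c2 = 4.
Column 3 already has 4; hence r1c3 = 3.
4 is placed in row 2, which forces r2c2 = 1.
4 is placed in row 4; hence r4c2 = 3.
Cage a needs product 24; hence r4c3 = 2.
Completed grid: 2 4 3 1 / 3 1 4 2 / 4 2 1 3 / 1 3 2 4.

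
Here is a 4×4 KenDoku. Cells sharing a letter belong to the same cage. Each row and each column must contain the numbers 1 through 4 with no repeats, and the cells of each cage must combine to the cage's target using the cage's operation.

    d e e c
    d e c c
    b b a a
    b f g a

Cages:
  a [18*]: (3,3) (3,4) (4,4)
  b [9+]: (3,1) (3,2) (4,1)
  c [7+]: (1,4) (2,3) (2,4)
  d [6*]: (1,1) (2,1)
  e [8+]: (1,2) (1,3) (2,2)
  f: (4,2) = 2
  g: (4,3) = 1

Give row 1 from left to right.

2 3 4 1

Cage a needs product 18, so (3,3) = 3.
Cage a has product 18; hence (3,4) = 2.
Cage f is given, which forces (4,2) = 2.
Cage g is given, so (4,3) = 1.
The 3 cells of cage a must have product 18; hence (4,4) = 3.
Cage e needs sum 8, so (1,3) = 4.
Row 1 already has 4; hence (1,4) = 1.
The 3 cells of cage c must have sum 7, so (2,3) = 2.
Column 4 now contains 1, leaving (2,4) = 4.
Cage b needs sum 9, leaving (3,1) = 1.
Row 3 now contains 2, which forces (3,2) = 4.
Row 4 now contains 3; hence (4,1) = 4.
Cage d needs two cells with product 6, so (1,1) = 2.
Row 1 now contains 1, so (1,2) = 3.
2 is placed in row 2, which forces (2,1) = 3.
Cage e has sum 8, so (2,2) = 1.
Completed grid: 2 3 4 1 / 3 1 2 4 / 1 4 3 2 / 4 2 1 3.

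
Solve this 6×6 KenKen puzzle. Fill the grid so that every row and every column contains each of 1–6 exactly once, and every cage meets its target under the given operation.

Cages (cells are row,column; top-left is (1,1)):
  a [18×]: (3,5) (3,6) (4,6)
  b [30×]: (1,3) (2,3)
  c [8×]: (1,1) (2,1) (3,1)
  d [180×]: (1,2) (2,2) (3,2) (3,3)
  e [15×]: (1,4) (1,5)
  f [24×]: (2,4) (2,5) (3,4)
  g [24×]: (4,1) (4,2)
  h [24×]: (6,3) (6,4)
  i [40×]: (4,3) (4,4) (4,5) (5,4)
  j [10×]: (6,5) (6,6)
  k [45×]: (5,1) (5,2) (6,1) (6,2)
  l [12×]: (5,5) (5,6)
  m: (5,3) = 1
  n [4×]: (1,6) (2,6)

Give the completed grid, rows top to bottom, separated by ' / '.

Cage m is given, so (5,3) = 1.
The only place for 3 in row 4 is (4,6).
Column 1 needs a 5, and only (5,1) is open for it.
5 is placed in row 5, leaving (5,2) = 3.
Cage k needs product 45; hence (6,1) = 3.
The 4 cells of cage k must have product 45, leaving (6,2) = 1.
The 4 cells of cage d must have product 180; hence (3,3) = 3.
Row 3 needs a 5, and only (3,2) is open for it.
The only place for 5 in row 2 is (2,3).
Column 3 already has 5; hence (1,3) = 6.
Column 3 now contains 6, leaving (6,3) = 4.
Row 6 already has 4, so (6,4) = 6.
Row 1 already has 6; hence (1,2) = 2.
Cage d has product 180; hence (2,2) = 6.
Column 2 already has 6, so (4,2) = 4.
Column 3 now contains 4, which forces (4,3) = 2.
The 4 cells of cage i must have product 40, leaving (5,4) = 4.
Cage f needs product 24, leaving (2,4) = 3.
Cage f has product 24; hence (2,5) = 4.
4 is placed in row 2; hence (2,6) = 1.
Cage f needs product 24, leaving (3,4) = 2.
Column 6 now contains 1, leaving (3,6) = 6.
Row 4 already has 4, leaving (4,1) = 6.
6 is placed in column 6, which forces (5,6) = 2.
2 is placed in column 6, so (6,6) = 5.
Column 4 already has 3, so (1,4) = 5.
Cage e needs two cells with product 15, which forces (1,5) = 3.
Column 6 now contains 1; hence (1,6) = 4.
Row 2 now contains 1; hence (2,1) = 2.
6 is placed in row 3, leaving (3,5) = 1.
5 is placed in column 4, so (4,4) = 1.
Column 5 now contains 1, so (4,5) = 5.
Row 5 already has 2, so (5,5) = 6.
Row 6 already has 5, which forces (6,5) = 2.
Row 1 already has 4, leaving (1,1) = 1.
Row 3 already has 1, leaving (3,1) = 4.

1 2 6 5 3 4 / 2 6 5 3 4 1 / 4 5 3 2 1 6 / 6 4 2 1 5 3 / 5 3 1 4 6 2 / 3 1 4 6 2 5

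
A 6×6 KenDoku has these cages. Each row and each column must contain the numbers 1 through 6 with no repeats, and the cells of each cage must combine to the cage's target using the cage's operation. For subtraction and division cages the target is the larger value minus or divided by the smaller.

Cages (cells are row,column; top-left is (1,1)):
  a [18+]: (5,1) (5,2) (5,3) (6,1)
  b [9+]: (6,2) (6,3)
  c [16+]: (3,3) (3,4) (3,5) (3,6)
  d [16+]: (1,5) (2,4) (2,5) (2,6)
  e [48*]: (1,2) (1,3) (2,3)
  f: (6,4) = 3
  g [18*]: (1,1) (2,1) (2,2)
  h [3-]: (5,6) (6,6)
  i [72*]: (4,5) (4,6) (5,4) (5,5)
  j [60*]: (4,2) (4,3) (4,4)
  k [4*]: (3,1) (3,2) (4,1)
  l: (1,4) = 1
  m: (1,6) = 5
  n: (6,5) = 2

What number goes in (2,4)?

5

Cage l is given; hence (1,4) = 1.
Cage m is given, leaving (1,6) = 5.
Cage f is given, leaving (6,4) = 3.
Cage n is given, which forces (6,5) = 2.
Row 6 needs a 1, and only (6,6) is open for it.
The two cells of cage h must have difference 3, so (5,6) = 4.
In row 6, 6 can only go at (6,1), so (6,1) = 6.
Column 1 now contains 6, so (1,1) = 3.
The only place for 2 in row 5 is (5,4).
The only place for 3 in row 5 is (5,5).
Row 4 needs a 1, and only (4,1) is open for it.
1 is placed in column 1, so (2,1) = 2.
Cage g has product 18; hence (2,2) = 3.
Row 2 now contains 3; hence (2,6) = 6.
1 is placed in column 1, which forces (3,1) = 4.
The 3 cells of cage k must have product 4; hence (3,2) = 1.
1 is placed in column 1, so (5,1) = 5.
Column 2 already has 1, which forces (5,2) = 6.
Row 5 already has 6; hence (5,3) = 1.
Cage e has product 48, so (1,2) = 2.
Cage e needs product 48, which forces (1,3) = 6.
Cage d needs sum 16, so (1,5) = 4.
Row 2 already has 6, so (2,3) = 4.
Cage d needs sum 16; hence (2,4) = 5.
Cage d has sum 16, which forces (2,5) = 1.
Column 4 now contains 5, which forces (3,4) = 6.
Row 3 already has 6, leaving (3,5) = 5.
Column 4 now contains 6, so (4,4) = 4.
4 is placed in column 5, which forces (4,5) = 6.
Column 3 now contains 4, so (6,3) = 5.
Row 4 now contains 4, leaving (4,2) = 5.
Cage j needs product 60, so (4,3) = 3.
The 4 cells of cage i must have product 72, which forces (4,6) = 2.
5 is placed in row 6; hence (6,2) = 4.
Column 3 now contains 3, leaving (3,3) = 2.
2 is placed in column 6, which forces (3,6) = 3.
The full grid is 3 2 6 1 4 5 / 2 3 4 5 1 6 / 4 1 2 6 5 3 / 1 5 3 4 6 2 / 5 6 1 2 3 4 / 6 4 5 3 2 1.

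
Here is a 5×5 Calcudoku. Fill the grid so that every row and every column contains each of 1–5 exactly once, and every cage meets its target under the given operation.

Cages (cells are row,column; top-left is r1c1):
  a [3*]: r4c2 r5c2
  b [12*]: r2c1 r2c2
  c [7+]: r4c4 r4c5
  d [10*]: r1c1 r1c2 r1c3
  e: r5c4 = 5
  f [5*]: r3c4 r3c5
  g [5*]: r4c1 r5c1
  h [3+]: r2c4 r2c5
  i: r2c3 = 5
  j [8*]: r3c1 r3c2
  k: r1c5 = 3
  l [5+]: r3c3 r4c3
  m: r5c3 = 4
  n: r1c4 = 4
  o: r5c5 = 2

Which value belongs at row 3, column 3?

Cage n is given, so r1c4 = 4.
Cage k is a single given cell, which forces r1c5 = 3.
Cage i is given; hence r2c3 = 5.
Cage m is a single given cell; hence r5c3 = 4.
Cage e is given, so r5c4 = 5.
Cage o is given, leaving r5c5 = 2.
The two cells of cage h must have sum 3, leaving r2c4 = 2.
Column 5 already has 2, leaving r2c5 = 1.
5 is placed in column 4; hence r3c4 = 1.
The two cells of cage f must have product 5; hence r3c5 = 5.
Cage g needs two cells with product 5, which forces r4c1 = 5.
Column 4 now contains 2, so r4c4 = 3.
Column 5 already has 5, leaving r4c5 = 4.
Row 5 now contains 5, so r5c1 = 1.
Row 5 now contains 1, which forces r5c2 = 3.
Column 1 now contains 1, leaving r1c1 = 2.
Cage d needs product 10; hence r1c2 = 5.
Cage d needs product 10, which forces r1c3 = 1.
Cage b's pair has product 12, so r2c1 = 3.
Column 2 already has 3, so r2c2 = 4.
2 is placed in column 1, which forces r3c1 = 4.
Column 2 already has 4, so r3c2 = 2.
Cage l needs two cells with sum 5; hence r3c3 = 3.
Row 4 already has 3, leaving r4c2 = 1.
Row 4 already has 3, leaving r4c3 = 2.
Filled in: 2 5 1 4 3 / 3 4 5 2 1 / 4 2 3 1 5 / 5 1 2 3 4 / 1 3 4 5 2.

3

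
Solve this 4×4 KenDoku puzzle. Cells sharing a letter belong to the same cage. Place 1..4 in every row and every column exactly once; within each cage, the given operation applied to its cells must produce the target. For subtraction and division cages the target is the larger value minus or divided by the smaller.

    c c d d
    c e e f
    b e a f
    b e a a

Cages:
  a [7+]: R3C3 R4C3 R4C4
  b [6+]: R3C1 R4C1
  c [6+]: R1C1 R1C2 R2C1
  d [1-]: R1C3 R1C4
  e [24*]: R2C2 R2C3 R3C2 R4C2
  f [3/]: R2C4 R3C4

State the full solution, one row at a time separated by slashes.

1 2 3 4 / 3 4 2 1 / 2 1 4 3 / 4 3 1 2

Cage c needs sum 6, which forces R1C2 = 2.
2 is placed in row 1, leaving R1C4 = 4.
Column 4 now contains 4, which forces R4C4 = 2.
Cage d's pair has difference 1; hence R1C3 = 3.
Cage e needs product 24, which forces R2C3 = 2.
Cage b's pair has sum 6; hence R3C1 = 2.
Row 4 already has 2, which forces R4C1 = 4.
Row 4 already has 4, leaving R4C3 = 1.
3 is placed in row 1; hence R1C1 = 1.
Cage c needs sum 6, leaving R2C1 = 3.
Row 2 now contains 3, leaving R2C4 = 1.
1 is placed in column 3, leaving R3C3 = 4.
Column 4 already has 1, which forces R3C4 = 3.
Row 4 now contains 1, leaving R4C2 = 3.
1 is placed in row 2, which forces R2C2 = 4.
4 is placed in row 3, which forces R3C2 = 1.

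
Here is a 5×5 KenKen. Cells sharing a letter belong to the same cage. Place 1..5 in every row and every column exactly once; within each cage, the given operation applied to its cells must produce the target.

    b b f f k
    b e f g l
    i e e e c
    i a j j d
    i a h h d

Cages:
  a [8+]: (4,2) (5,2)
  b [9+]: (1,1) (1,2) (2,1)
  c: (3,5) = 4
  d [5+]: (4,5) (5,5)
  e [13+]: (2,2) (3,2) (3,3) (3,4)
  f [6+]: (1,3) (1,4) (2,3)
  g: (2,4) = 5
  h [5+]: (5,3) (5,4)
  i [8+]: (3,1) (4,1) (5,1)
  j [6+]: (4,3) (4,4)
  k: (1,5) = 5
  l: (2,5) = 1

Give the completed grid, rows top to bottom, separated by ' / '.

4 2 3 1 5 / 3 4 2 5 1 / 2 1 5 3 4 / 1 5 4 2 3 / 5 3 1 4 2

Cage k is given; hence (1,5) = 5.
Cage g is a single given cell, leaving (2,4) = 5.
L is a freebie; hence (2,5) = 1.
Cage c is a single given cell, leaving (3,5) = 4.
In column 2, 1 can only go at (3,2), so (3,2) = 1.
Cage e needs sum 13, so (2,2) = 4.
Cage e has sum 13; hence (3,3) = 5.
Cage e needs sum 13, which forces (3,4) = 3.
Cage b has sum 9; hence (1,1) = 4.
Row 3 now contains 3, leaving (3,1) = 2.
Cage b needs sum 9, leaving (1,2) = 2.
2 is placed in row 1, so (1,4) = 1.
Column 1 now contains 2, leaving (2,1) = 3.
Row 2 now contains 3, so (2,3) = 2.
Column 3 already has 2, leaving (4,3) = 4.
Row 4 now contains 4; hence (4,4) = 2.
Row 4 already has 2, which forces (4,5) = 3.
2 is placed in column 4, so (5,4) = 4.
3 is placed in column 5, leaving (5,5) = 2.
Row 1 already has 1, leaving (1,3) = 3.
3 is placed in row 4, which forces (4,2) = 5.
Cage a needs two cells with sum 8, so (5,2) = 3.
Cage h needs two cells with sum 5, leaving (5,3) = 1.
5 is placed in row 4; hence (4,1) = 1.
1 is placed in row 5, leaving (5,1) = 5.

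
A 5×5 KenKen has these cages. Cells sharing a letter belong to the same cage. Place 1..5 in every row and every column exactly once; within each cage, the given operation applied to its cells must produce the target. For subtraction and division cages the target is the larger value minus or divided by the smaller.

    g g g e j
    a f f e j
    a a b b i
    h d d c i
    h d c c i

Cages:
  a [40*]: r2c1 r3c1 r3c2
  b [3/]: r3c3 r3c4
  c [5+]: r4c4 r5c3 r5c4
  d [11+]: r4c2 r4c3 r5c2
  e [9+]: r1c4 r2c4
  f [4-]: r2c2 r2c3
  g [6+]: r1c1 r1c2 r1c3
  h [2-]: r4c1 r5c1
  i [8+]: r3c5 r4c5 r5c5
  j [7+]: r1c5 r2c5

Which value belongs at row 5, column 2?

In row 2, 3 can only go at r2c5, so r2c5 = 3.
The two cells of cage j must have sum 7, leaving r1c5 = 4.
Row 1 already has 4, leaving r1c4 = 5.
The two cells of cage e must have sum 9, so r2c4 = 4.
Row 2 needs a 2, and only r2c1 is open for it.
Row 3 needs a 2, and only r3c5 is open for it.
The only place for 4 in row 5 is r5c2.
The 3 cells of cage a must have product 40, so r3c1 = 4.
Column 2 now contains 4; hence r3c2 = 5.
Column 2 now contains 5; hence r2c2 = 1.
Cage f needs two cells with difference 4, leaving r2c3 = 5.
5 is placed in column 3, leaving r4c3 = 4.
Cage d has sum 11; hence r4c2 = 3.
Column 2 already has 3, so r1c2 = 2.
Cage h's pair has difference 2, so r5c1 = 3.
Row 5 now contains 3, which forces r5c4 = 1.
Row 5 already has 1, leaving r5c5 = 5.
Column 1 now contains 3, so r1c1 = 1.
Cage g needs sum 6, leaving r1c3 = 3.
Cage b's pair has quotient 3, leaving r3c3 = 1.
Column 4 now contains 1, which forces r3c4 = 3.
Column 1 already has 1, which forces r4c1 = 5.
Column 4 now contains 1, which forces r4c4 = 2.
Column 5 already has 5, which forces r4c5 = 1.
Row 5 already has 1, leaving r5c3 = 2.
The full grid is 1 2 3 5 4 / 2 1 5 4 3 / 4 5 1 3 2 / 5 3 4 2 1 / 3 4 2 1 5.

4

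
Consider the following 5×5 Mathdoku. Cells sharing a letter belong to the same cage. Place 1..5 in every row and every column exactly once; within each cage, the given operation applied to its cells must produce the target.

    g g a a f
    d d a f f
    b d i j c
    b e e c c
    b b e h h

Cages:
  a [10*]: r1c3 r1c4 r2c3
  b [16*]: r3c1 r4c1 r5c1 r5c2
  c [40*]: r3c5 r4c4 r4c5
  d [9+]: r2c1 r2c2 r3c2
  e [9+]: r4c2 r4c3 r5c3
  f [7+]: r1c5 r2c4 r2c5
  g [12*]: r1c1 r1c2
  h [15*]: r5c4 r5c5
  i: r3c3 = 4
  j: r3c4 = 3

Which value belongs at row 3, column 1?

2

Cage i is a single given cell, so r3c3 = 4.
J is a freebie; hence r3c4 = 3.
The 4 cells of cage b must have product 16; hence r5c2 = 2.
Column 4 now contains 3, which forces r5c4 = 5.
Row 5 now contains 5; hence r5c5 = 3.
Row 5 now contains 3, leaving r5c3 = 1.
Cage a has product 10, so r1c4 = 1.
Row 5 already has 1; hence r5c1 = 4.
Column 1 now contains 4, leaving r1c1 = 3.
The two cells of cage g must have product 12; hence r1c2 = 4.
Row 1 already has 4; hence r1c5 = 2.
Cage f has sum 7; hence r2c5 = 1.
Column 5 now contains 2, leaving r3c5 = 5.
5 is placed in column 5; hence r4c5 = 4.
Row 1 now contains 2, which forces r1c3 = 5.
Row 2 already has 1, which forces r2c1 = 5.
Cage d has sum 9; hence r2c2 = 3.
Cage a needs product 10, so r2c3 = 2.
The 3 cells of cage f must have sum 7, leaving r2c4 = 4.
Row 3 now contains 5, which forces r3c2 = 1.
Column 2 now contains 3; hence r4c2 = 5.
Column 3 now contains 5, which forces r4c3 = 3.
Row 4 now contains 4; hence r4c4 = 2.
Row 3 now contains 1, so r3c1 = 2.
Row 4 already has 2; hence r4c1 = 1.
Completed grid: 3 4 5 1 2 / 5 3 2 4 1 / 2 1 4 3 5 / 1 5 3 2 4 / 4 2 1 5 3.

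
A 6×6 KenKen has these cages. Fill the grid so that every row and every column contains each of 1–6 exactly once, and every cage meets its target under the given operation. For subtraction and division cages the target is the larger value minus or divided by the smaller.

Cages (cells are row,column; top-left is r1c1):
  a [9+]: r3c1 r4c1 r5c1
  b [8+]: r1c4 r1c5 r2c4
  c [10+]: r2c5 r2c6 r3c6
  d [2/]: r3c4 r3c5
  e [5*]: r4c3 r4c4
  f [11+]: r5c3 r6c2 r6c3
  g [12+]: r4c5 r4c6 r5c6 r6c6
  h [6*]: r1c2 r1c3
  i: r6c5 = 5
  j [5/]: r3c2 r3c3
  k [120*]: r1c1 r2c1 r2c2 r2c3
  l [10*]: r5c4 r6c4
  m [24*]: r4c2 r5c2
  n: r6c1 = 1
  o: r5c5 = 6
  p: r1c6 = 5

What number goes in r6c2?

3

P is a freebie; hence r1c6 = 5.
Cage o is a single given cell; hence r5c5 = 6.
Cage n is given, leaving r6c1 = 1.
Cage i is a single given cell, so r6c5 = 5.
Cage m's pair has product 24, so r4c2 = 6.
6 is placed in row 5, leaving r5c2 = 4.
Cage l needs two cells with product 10, leaving r5c4 = 5.
Row 6 now contains 5; hence r6c4 = 2.
Cage e's pair has product 5, so r4c3 = 5.
Column 4 now contains 5, leaving r4c4 = 1.
Cage f needs sum 11; hence r5c3 = 2.
Row 6 now contains 2, so r6c2 = 3.
Cage f has sum 11, leaving r6c3 = 6.
Row 6 already has 6, leaving r6c6 = 4.
Cage h's pair has product 6, which forces r1c2 = 2.
6 is placed in column 3; hence r1c3 = 3.
Row 1 already has 3; hence r1c4 = 4.
Cage b has sum 8, so r1c5 = 1.
4 is placed in column 4, which forces r2c4 = 3.
Row 2 already has 3, so r2c5 = 2.
The two cells of cage j must have quotient 5, so r3c2 = 5.
5 is placed in column 3, leaving r3c3 = 1.
4 is placed in column 4, which forces r3c4 = 6.
Column 5 now contains 2, so r3c5 = 3.
Row 3 already has 3, leaving r3c6 = 2.
Column 5 already has 3, which forces r4c5 = 4.
2 is placed in column 6, which forces r4c6 = 3.
Row 5 already has 2, leaving r5c1 = 3.
Column 6 now contains 3; hence r5c6 = 1.
Row 1 already has 4; hence r1c1 = 6.
Cage k has product 120; hence r2c1 = 5.
5 is placed in column 2, leaving r2c2 = 1.
Column 3 now contains 1, leaving r2c3 = 4.
Column 6 already has 1; hence r2c6 = 6.
Row 3 already has 2, so r3c1 = 4.
4 is placed in row 4, leaving r4c1 = 2.
Completed grid: 6 2 3 4 1 5 / 5 1 4 3 2 6 / 4 5 1 6 3 2 / 2 6 5 1 4 3 / 3 4 2 5 6 1 / 1 3 6 2 5 4.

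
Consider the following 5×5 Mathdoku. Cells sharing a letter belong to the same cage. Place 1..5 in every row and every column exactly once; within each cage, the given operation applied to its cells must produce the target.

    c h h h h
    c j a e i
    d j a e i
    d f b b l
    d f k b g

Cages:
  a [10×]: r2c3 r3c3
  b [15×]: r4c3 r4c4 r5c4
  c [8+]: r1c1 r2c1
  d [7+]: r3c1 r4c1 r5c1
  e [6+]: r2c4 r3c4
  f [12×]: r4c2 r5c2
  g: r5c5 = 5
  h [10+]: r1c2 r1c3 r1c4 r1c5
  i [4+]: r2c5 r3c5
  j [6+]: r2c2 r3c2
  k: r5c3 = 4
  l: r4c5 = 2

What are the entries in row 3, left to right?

L is a freebie, leaving r4c5 = 2.
Cage k is given, so r5c3 = 4.
G is a freebie; hence r5c5 = 5.
Cage f's pair has product 12, which forces r4c2 = 4.
4 is placed in row 5, leaving r5c2 = 3.
3 is placed in row 5, which forces r5c4 = 1.
Cage d needs sum 7; hence r3c1 = 4.
Row 3 already has 4, which forces r3c4 = 2.
Row 4 now contains 4, so r4c1 = 1.
Row 5 now contains 1, so r5c1 = 2.
Cage a needs two cells with product 10, which forces r2c3 = 2.
Column 4 now contains 2; hence r2c4 = 4.
Row 3 now contains 2, so r3c3 = 5.
Column 3 already has 5, so r4c3 = 3.
3 is placed in row 4; hence r4c4 = 5.
The 4 cells of cage h must have sum 10; hence r1c2 = 2.
Column 3 already has 3, so r1c3 = 1.
Column 4 already has 4, leaving r1c4 = 3.
Cage h needs sum 10, which forces r1c5 = 4.
The two cells of cage j must have sum 6, which forces r2c2 = 5.
Row 3 now contains 5, leaving r3c2 = 1.
1 is placed in row 3, leaving r3c5 = 3.
Row 1 already has 3; hence r1c1 = 5.
Row 2 now contains 5; hence r2c1 = 3.
Column 5 already has 3, leaving r2c5 = 1.
Completed grid: 5 2 1 3 4 / 3 5 2 4 1 / 4 1 5 2 3 / 1 4 3 5 2 / 2 3 4 1 5.

4 1 5 2 3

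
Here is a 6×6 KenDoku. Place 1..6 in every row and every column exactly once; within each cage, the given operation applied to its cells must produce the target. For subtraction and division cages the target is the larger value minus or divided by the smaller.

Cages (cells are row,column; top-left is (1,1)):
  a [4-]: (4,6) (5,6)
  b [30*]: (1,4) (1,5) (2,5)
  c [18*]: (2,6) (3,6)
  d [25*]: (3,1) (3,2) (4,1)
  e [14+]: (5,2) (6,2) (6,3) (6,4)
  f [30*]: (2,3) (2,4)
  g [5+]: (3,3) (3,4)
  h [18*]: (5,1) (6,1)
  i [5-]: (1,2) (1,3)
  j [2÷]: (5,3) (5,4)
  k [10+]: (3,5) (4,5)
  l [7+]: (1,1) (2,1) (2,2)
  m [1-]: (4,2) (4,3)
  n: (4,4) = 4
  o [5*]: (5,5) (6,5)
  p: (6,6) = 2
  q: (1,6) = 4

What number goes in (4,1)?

Cage q is a single given cell, which forces (1,6) = 4.
Cage d has product 25, so (3,1) = 1.
The 3 cells of cage d must have product 25, leaving (3,2) = 5.
Cage d has product 25, leaving (4,1) = 5.
N is a freebie, so (4,4) = 4.
Row 4 already has 4, which forces (4,5) = 6.
P is a freebie; hence (6,6) = 2.
Cage l has sum 7, so (1,1) = 2.
Column 5 now contains 6, which forces (3,5) = 4.
Column 6 already has 2, so (4,6) = 1.
Cage a needs two cells with difference 4, which forces (5,6) = 5.
Row 5 already has 5, so (5,5) = 1.
The two cells of cage o must have product 5, which forces (6,5) = 5.
Cage b has product 30, which forces (1,4) = 5.
5 is placed in column 5; hence (1,5) = 3.
Column 4 now contains 5, which forces (2,4) = 6.
5 is placed in column 5, which forces (2,5) = 2.
6 is placed in row 2, so (2,6) = 3.
Column 6 now contains 3, leaving (3,6) = 6.
Row 2 already has 3; hence (2,1) = 4.
Row 2 now contains 2, leaving (2,2) = 1.
6 is placed in row 2, so (2,3) = 5.
1 is placed in column 2; hence (1,2) = 6.
Cage i's pair has difference 5; hence (1,3) = 1.
The 4 cells of cage e must have sum 14, leaving (6,3) = 6.
Cage e has sum 14; hence (6,4) = 1.
Cage h's pair has product 18, which forces (5,1) = 6.
6 is placed in column 3, leaving (5,3) = 4.
Cage j needs two cells with quotient 2, so (5,4) = 2.
6 is placed in row 6, leaving (6,1) = 3.
Row 6 now contains 3, leaving (6,2) = 4.
Cage g needs two cells with sum 5, which forces (3,3) = 2.
Column 4 now contains 2; hence (3,4) = 3.
2 is placed in column 3; hence (4,3) = 3.
Row 5 now contains 4, leaving (5,2) = 3.
Row 4 now contains 3, so (4,2) = 2.
The full grid is 2 6 1 5 3 4 / 4 1 5 6 2 3 / 1 5 2 3 4 6 / 5 2 3 4 6 1 / 6 3 4 2 1 5 / 3 4 6 1 5 2.

5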